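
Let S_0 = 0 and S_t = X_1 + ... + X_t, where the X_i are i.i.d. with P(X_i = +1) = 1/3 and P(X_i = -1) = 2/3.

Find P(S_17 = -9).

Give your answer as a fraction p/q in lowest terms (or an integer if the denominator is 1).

Answer: 19496960/129140163

Derivation:
To reach position -9 after 17 steps: need 4 steps of +1 and 13 steps of -1.
Number of such sequences: C(17,4) = 2380
Each has probability (1/3)^4 · (2/3)^13 = 8192/129140163
P = 2380 · 8192/129140163 = 19496960/129140163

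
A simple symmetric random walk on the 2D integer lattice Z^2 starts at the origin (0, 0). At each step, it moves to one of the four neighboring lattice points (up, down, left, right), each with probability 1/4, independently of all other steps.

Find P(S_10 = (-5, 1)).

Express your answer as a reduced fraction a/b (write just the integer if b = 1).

Let h be the number of horizontal steps (so 10-h are vertical). To end at (-5,1) need (h-5)/2 right-steps and ((10-h)+1)/2 up-steps.
Sum over h with 5 ≤ h ≤ 9, h ≡ 1 (mod 2), 10-h ≡ 1 (mod 2):
h=5: C(10,5)·C(5,0)·C(5,3) = 252·1·10 = 2520
h=7: C(10,7)·C(7,1)·C(3,2) = 120·7·3 = 2520
h=9: C(10,9)·C(9,2)·C(1,1) = 10·36·1 = 360
Total favorable: 5400
Total paths: 4^10 = 1048576
P = 5400/1048576 = 675/131072

Answer: 675/131072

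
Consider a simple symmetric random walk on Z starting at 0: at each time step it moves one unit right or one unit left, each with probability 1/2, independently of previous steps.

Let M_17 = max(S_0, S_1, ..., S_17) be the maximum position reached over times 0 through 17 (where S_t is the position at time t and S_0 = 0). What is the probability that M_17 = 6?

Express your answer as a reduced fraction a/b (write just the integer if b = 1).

Answer: 1547/32768

Derivation:
Let M_17 = max(S_0,...,S_17). Use the reflection principle: for j ≥ 1, #{paths with M_17 ≥ j} = #{S_17 ≥ j} + #{S_17 ≥ j+1}.
By reflection, #{M_17 ≥ 6} = #{S_17 ≥ 6} + #{S_17 ≥ 7} = 9402 + 9402 = 18804.
#{M_17 ≥ 7} = #{S_17 ≥ 7} + #{S_17 ≥ 8} = 9402 + 3214 = 12616.
#{M_17 = 6} = 18804 - 12616 = 6188.
P(M_17 = 6) = 6188/131072 = 1547/32768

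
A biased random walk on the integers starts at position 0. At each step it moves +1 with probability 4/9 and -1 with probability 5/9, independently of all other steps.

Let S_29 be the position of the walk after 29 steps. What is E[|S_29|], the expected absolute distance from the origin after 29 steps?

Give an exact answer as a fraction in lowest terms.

Answer: 2649997398673133740170091349/523347633027360537213511521

Derivation:
S_29 takes values m ≡ 1 (mod 2) with |m| ≤ 29; P(S_29=m) = C(29,(29+m)/2) · (4/9)^((29+m)/2) · (5/9)^((29-m)/2).
Distribution: P(S=-29)=186264514923095703125/4710128697246244834921603689, P(S=-27)=4321336746215820312500/4710128697246244834921603689, P(S=-25)=48398971557617187500000/4710128697246244834921603689, P(S=-23)=38719177246093750000000/523347633027360537213511521, P(S=-21)=201339721679687500000000/523347633027360537213511521, P(S=-19)=805358886718750000000000/523347633027360537213511521, P(S=-17)=2577148437500000000000000/523347633027360537213511521, P(S=-15)=6774218750000000000000000/523347633027360537213511521, P(S=-13)=14903281250000000000000000/523347633027360537213511521, P(S=-11)=83458375000000000000000000/1570042899082081611640534563, P(S=-9)=133533400000000000000000000/1570042899082081611640534563, P(S=-7)=184518880000000000000000000/1570042899082081611640534563, P(S=-5)=73807552000000000000000000/523347633027360537213511521, P(S=-3)=77214054400000000000000000/523347633027360537213511521, P(S=-1)=70595706880000000000000000/523347633027360537213511521, P(S=1)=56476565504000000000000000/523347633027360537213511521, P(S=3)=39533595852800000000000000/523347633027360537213511521, P(S=5)=24185258639360000000000000/523347633027360537213511521, P(S=7)=38696413822976000000000000/1570042899082081611640534563, P(S=9)=17922549560115200000000000/1570042899082081611640534563, P(S=11)=7169019824046080000000000/1570042899082081611640534563, P(S=13)=819316551319552000000000/523347633027360537213511521, P(S=15)=238346633111142400000000/523347633027360537213511521, P(S=17)=58032223714017280000000/523347633027360537213511521, P(S=19)=11606444742803456000000/523347633027360537213511521, P(S=21)=1857031158848552960000/523347633027360537213511521, P(S=23)=228557681089052672000/523347633027360537213511521, P(S=25)=182846144871242137600/4710128697246244834921603689, P(S=27)=10448351135499550720/4710128697246244834921603689, P(S=29)=288230376151711744/4710128697246244834921603689
E[|S_29|] = Σ_m |m|·P(S_29=m) = 2649997398673133740170091349/523347633027360537213511521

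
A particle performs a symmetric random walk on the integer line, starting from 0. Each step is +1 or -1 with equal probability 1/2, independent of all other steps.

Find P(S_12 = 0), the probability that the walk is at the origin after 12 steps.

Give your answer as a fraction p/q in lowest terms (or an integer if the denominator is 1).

To return to 0 after 12 steps: need exactly 6 steps of +1 and 6 of -1.
Favorable paths: C(12,6) = 924
Total paths: 2^12 = 4096
P = 924/4096 = 231/1024

Answer: 231/1024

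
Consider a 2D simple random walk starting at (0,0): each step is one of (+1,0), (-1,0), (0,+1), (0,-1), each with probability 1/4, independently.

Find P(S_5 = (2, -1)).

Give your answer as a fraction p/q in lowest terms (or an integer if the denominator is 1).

Let h be the number of horizontal steps (so 5-h are vertical). To end at (2,-1) need (h+2)/2 right-steps and ((5-h)-1)/2 up-steps.
Sum over h with 2 ≤ h ≤ 4, h ≡ 0 (mod 2), 5-h ≡ 1 (mod 2):
h=2: C(5,2)·C(2,2)·C(3,1) = 10·1·3 = 30
h=4: C(5,4)·C(4,3)·C(1,0) = 5·4·1 = 20
Total favorable: 50
Total paths: 4^5 = 1024
P = 50/1024 = 25/512

Answer: 25/512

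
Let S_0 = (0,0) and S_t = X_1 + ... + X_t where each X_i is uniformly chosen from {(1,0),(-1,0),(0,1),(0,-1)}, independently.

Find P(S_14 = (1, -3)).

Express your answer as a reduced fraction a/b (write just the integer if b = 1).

Answer: 3006003/134217728

Derivation:
Let h be the number of horizontal steps (so 14-h are vertical). To end at (1,-3) need (h+1)/2 right-steps and ((14-h)-3)/2 up-steps.
Sum over h with 1 ≤ h ≤ 11, h ≡ 1 (mod 2), 14-h ≡ 1 (mod 2):
h=1: C(14,1)·C(1,1)·C(13,5) = 14·1·1287 = 18018
h=3: C(14,3)·C(3,2)·C(11,4) = 364·3·330 = 360360
h=5: C(14,5)·C(5,3)·C(9,3) = 2002·10·84 = 1681680
h=7: C(14,7)·C(7,4)·C(7,2) = 3432·35·21 = 2522520
h=9: C(14,9)·C(9,5)·C(5,1) = 2002·126·5 = 1261260
h=11: C(14,11)·C(11,6)·C(3,0) = 364·462·1 = 168168
Total favorable: 6012006
Total paths: 4^14 = 268435456
P = 6012006/268435456 = 3006003/134217728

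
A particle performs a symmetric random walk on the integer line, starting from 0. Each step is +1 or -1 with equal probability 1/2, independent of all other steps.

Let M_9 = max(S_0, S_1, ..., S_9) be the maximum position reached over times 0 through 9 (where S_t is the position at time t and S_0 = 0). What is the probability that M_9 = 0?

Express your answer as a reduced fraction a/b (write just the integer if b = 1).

Answer: 63/256

Derivation:
Let M_9 = max(S_0,...,S_9). Use the reflection principle: for j ≥ 1, #{paths with M_9 ≥ j} = #{S_9 ≥ j} + #{S_9 ≥ j+1}.
P(M_9 ≥ 0) = 1 since S_0 = 0, so #{M_9 ≥ 0} = 512.
#{M_9 ≥ 1} = #{S_9 ≥ 1} + #{S_9 ≥ 2} = 256 + 130 = 386.
#{M_9 = 0} = 512 - 386 = 126.
P(M_9 = 0) = 126/512 = 63/256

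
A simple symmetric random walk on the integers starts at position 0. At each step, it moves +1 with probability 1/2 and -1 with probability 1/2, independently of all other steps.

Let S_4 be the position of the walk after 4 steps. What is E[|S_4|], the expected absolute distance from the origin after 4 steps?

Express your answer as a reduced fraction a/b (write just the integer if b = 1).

S_4 takes values m ≡ 0 (mod 2) with |m| ≤ 4; P(S_4=m) = C(4,(4+m)/2)/2^4.
Total paths: 2^4 = 16
Distribution: P(S=-4)=1/16, P(S=-2)=4/16, P(S=0)=6/16, P(S=2)=4/16, P(S=4)=1/16
E[|S_4|] = Σ_m |m|·P(S_4=m) = 24/16 = 3/2

Answer: 3/2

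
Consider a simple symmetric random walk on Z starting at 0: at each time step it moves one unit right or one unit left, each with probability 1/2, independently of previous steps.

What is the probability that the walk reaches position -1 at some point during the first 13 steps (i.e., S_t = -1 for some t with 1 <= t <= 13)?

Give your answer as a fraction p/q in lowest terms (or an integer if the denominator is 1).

Count via complement. Let g(t,s) = #length-t paths at position s with S_1..S_t all ≠ -1.
g(t,s) = g(t-1,s-1) + g(t-1,s+1) for s ≠ -1; g(t,-1) = 0.
t=0: g(0,0)=1
t=1: g(1,1)=1
t=2: g(2,0)=1 g(2,2)=1
t=3: g(3,1)=2 g(3,3)=1
t=4: g(4,0)=2 g(4,2)=3 g(4,4)=1
t=5: g(5,1)=5 g(5,3)=4 g(5,5)=1
t=6: g(6,0)=5 g(6,2)=9 g(6,4)=5 g(6,6)=1
t=7: g(7,1)=14 g(7,3)=14 g(7,5)=6 g(7,7)=1
t=8: g(8,0)=14 g(8,2)=28 g(8,4)=20 g(8,6)=7 g(8,8)=1
t=9: g(9,1)=42 g(9,3)=48 g(9,5)=27 g(9,7)=8 g(9,9)=1
t=10: g(10,0)=42 g(10,2)=90 g(10,4)=75 g(10,6)=35 g(10,8)=9 g(10,10)=1
t=11: g(11,1)=132 g(11,3)=165 g(11,5)=110 g(11,7)=44 g(11,9)=10 g(11,11)=1
t=12: g(12,0)=132 g(12,2)=297 g(12,4)=275 g(12,6)=154 g(12,8)=54 g(12,10)=11 g(12,12)=1
t=13: g(13,1)=429 g(13,3)=572 g(13,5)=429 g(13,7)=208 g(13,9)=65 g(13,11)=12 g(13,13)=1
Paths never hitting -1: Σ_s g(13,s) = 1716
Paths hitting -1: 2^13 - 1716 = 6476
P = 6476/8192 = 1619/2048

Answer: 1619/2048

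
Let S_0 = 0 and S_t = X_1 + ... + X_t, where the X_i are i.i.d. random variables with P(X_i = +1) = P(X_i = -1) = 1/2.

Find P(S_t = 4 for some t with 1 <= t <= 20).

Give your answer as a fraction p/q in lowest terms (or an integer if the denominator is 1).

Count via complement. Let g(t,s) = #length-t paths at position s with S_1..S_t all ≠ 4.
g(t,s) = g(t-1,s-1) + g(t-1,s+1) for s ≠ 4; g(t,4) = 0.
t=0: g(0,0)=1
t=1: g(1,-1)=1 g(1,1)=1
t=2: g(2,-2)=1 g(2,0)=2 g(2,2)=1
t=3: g(3,-3)=1 g(3,-1)=3 g(3,1)=3 g(3,3)=1
t=4: g(4,-4)=1 g(4,-2)=4 g(4,0)=6 g(4,2)=4
t=5: g(5,-5)=1 g(5,-3)=5 g(5,-1)=10 g(5,1)=10 g(5,3)=4
t=6: g(6,-6)=1 g(6,-4)=6 g(6,-2)=15 g(6,0)=20 g(6,2)=14
t=7: g(7,-7)=1 g(7,-5)=7 g(7,-3)=21 g(7,-1)=35 g(7,1)=34 g(7,3)=14
t=8: g(8,-8)=1 g(8,-6)=8 g(8,-4)=28 g(8,-2)=56 g(8,0)=69 g(8,2)=48
t=9: g(9,-9)=1 g(9,-7)=9 g(9,-5)=36 g(9,-3)=84 g(9,-1)=125 g(9,1)=117 g(9,3)=48
t=10: g(10,-10)=1 g(10,-8)=10 g(10,-6)=45 g(10,-4)=120 g(10,-2)=209 g(10,0)=242 g(10,2)=165
t=11: g(11,-11)=1 g(11,-9)=11 g(11,-7)=55 g(11,-5)=165 g(11,-3)=329 g(11,-1)=451 g(11,1)=407 g(11,3)=165
t=12: g(12,-12)=1 g(12,-10)=12 g(12,-8)=66 g(12,-6)=220 g(12,-4)=494 g(12,-2)=780 g(12,0)=858 g(12,2)=572
t=13: g(13,-13)=1 g(13,-11)=13 g(13,-9)=78 g(13,-7)=286 g(13,-5)=714 g(13,-3)=1274 g(13,-1)=1638 g(13,1)=1430 g(13,3)=572
t=14: g(14,-14)=1 g(14,-12)=14 g(14,-10)=91 g(14,-8)=364 g(14,-6)=1000 g(14,-4)=1988 g(14,-2)=2912 g(14,0)=3068 g(14,2)=2002
t=15: g(15,-15)=1 g(15,-13)=15 g(15,-11)=105 g(15,-9)=455 g(15,-7)=1364 g(15,-5)=2988 g(15,-3)=4900 g(15,-1)=5980 g(15,1)=5070 g(15,3)=2002
t=16: g(16,-16)=1 g(16,-14)=16 g(16,-12)=120 g(16,-10)=560 g(16,-8)=1819 g(16,-6)=4352 g(16,-4)=7888 g(16,-2)=10880 g(16,0)=11050 g(16,2)=7072
t=17: g(17,-17)=1 g(17,-15)=17 g(17,-13)=136 g(17,-11)=680 g(17,-9)=2379 g(17,-7)=6171 g(17,-5)=12240 g(17,-3)=18768 g(17,-1)=21930 g(17,1)=18122 g(17,3)=7072
t=18: g(18,-18)=1 g(18,-16)=18 g(18,-14)=153 g(18,-12)=816 g(18,-10)=3059 g(18,-8)=8550 g(18,-6)=18411 g(18,-4)=31008 g(18,-2)=40698 g(18,0)=40052 g(18,2)=25194
t=19: g(19,-19)=1 g(19,-17)=19 g(19,-15)=171 g(19,-13)=969 g(19,-11)=3875 g(19,-9)=11609 g(19,-7)=26961 g(19,-5)=49419 g(19,-3)=71706 g(19,-1)=80750 g(19,1)=65246 g(19,3)=25194
t=20: g(20,-20)=1 g(20,-18)=20 g(20,-16)=190 g(20,-14)=1140 g(20,-12)=4844 g(20,-10)=15484 g(20,-8)=38570 g(20,-6)=76380 g(20,-4)=121125 g(20,-2)=152456 g(20,0)=145996 g(20,2)=90440
Paths never hitting 4: Σ_s g(20,s) = 646646
Paths hitting 4: 2^20 - 646646 = 401930
P = 401930/1048576 = 200965/524288

Answer: 200965/524288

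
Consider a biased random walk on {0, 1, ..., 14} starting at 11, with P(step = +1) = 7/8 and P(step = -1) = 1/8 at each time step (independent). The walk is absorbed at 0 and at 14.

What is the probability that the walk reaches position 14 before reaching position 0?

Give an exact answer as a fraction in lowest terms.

Answer: 113037178751/113037178808

Derivation:
Biased walk: p = 7/8, q = 1/8, r = q/p = 1/7
Gambler's ruin: P(hit 14 before 0 | start at 11) = (1 - r^a)/(1 - r^N)
r^11 = 1/1977326743; r^14 = 1/678223072849
P = (1 - 1/1977326743) / (1 - 1/678223072849) = 1977326742/1977326743 / 678223072848/678223072849 = 113037178751/113037178808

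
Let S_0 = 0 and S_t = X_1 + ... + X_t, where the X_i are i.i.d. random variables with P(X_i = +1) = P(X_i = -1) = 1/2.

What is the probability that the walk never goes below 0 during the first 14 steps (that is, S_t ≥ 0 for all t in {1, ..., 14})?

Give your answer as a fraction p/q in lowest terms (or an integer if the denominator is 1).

Answer: 429/2048

Derivation:
Let f(t,s) = #length-t paths at position s with S_1..S_t all ≥ 0.
f(t,s) = f(t-1,s-1) + f(t-1,s+1) for s ≥ 0; f(t,s) = 0 for s < 0.
t=0: f(0,0)=1
t=1: f(1,1)=1
t=2: f(2,0)=1 f(2,2)=1
t=3: f(3,1)=2 f(3,3)=1
t=4: f(4,0)=2 f(4,2)=3 f(4,4)=1
t=5: f(5,1)=5 f(5,3)=4 f(5,5)=1
t=6: f(6,0)=5 f(6,2)=9 f(6,4)=5 f(6,6)=1
t=7: f(7,1)=14 f(7,3)=14 f(7,5)=6 f(7,7)=1
t=8: f(8,0)=14 f(8,2)=28 f(8,4)=20 f(8,6)=7 f(8,8)=1
t=9: f(9,1)=42 f(9,3)=48 f(9,5)=27 f(9,7)=8 f(9,9)=1
t=10: f(10,0)=42 f(10,2)=90 f(10,4)=75 f(10,6)=35 f(10,8)=9 f(10,10)=1
t=11: f(11,1)=132 f(11,3)=165 f(11,5)=110 f(11,7)=44 f(11,9)=10 f(11,11)=1
t=12: f(12,0)=132 f(12,2)=297 f(12,4)=275 f(12,6)=154 f(12,8)=54 f(12,10)=11 f(12,12)=1
t=13: f(13,1)=429 f(13,3)=572 f(13,5)=429 f(13,7)=208 f(13,9)=65 f(13,11)=12 f(13,13)=1
t=14: f(14,0)=429 f(14,2)=1001 f(14,4)=1001 f(14,6)=637 f(14,8)=273 f(14,10)=77 f(14,12)=13 f(14,14)=1
Σ_s f(14,s) = 3432
P = 3432/16384 = 429/2048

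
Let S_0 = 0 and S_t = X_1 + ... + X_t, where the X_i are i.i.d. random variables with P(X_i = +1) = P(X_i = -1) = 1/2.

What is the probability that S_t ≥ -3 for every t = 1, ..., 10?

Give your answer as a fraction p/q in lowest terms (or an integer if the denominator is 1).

Let f(t,s) = #length-t paths at position s with S_1..S_t all ≥ -3.
f(t,s) = f(t-1,s-1) + f(t-1,s+1) for s ≥ -3; f(t,s) = 0 for s < -3.
t=0: f(0,0)=1
t=1: f(1,-1)=1 f(1,1)=1
t=2: f(2,-2)=1 f(2,0)=2 f(2,2)=1
t=3: f(3,-3)=1 f(3,-1)=3 f(3,1)=3 f(3,3)=1
t=4: f(4,-2)=4 f(4,0)=6 f(4,2)=4 f(4,4)=1
t=5: f(5,-3)=4 f(5,-1)=10 f(5,1)=10 f(5,3)=5 f(5,5)=1
t=6: f(6,-2)=14 f(6,0)=20 f(6,2)=15 f(6,4)=6 f(6,6)=1
t=7: f(7,-3)=14 f(7,-1)=34 f(7,1)=35 f(7,3)=21 f(7,5)=7 f(7,7)=1
t=8: f(8,-2)=48 f(8,0)=69 f(8,2)=56 f(8,4)=28 f(8,6)=8 f(8,8)=1
t=9: f(9,-3)=48 f(9,-1)=117 f(9,1)=125 f(9,3)=84 f(9,5)=36 f(9,7)=9 f(9,9)=1
t=10: f(10,-2)=165 f(10,0)=242 f(10,2)=209 f(10,4)=120 f(10,6)=45 f(10,8)=10 f(10,10)=1
Σ_s f(10,s) = 792
P = 792/1024 = 99/128

Answer: 99/128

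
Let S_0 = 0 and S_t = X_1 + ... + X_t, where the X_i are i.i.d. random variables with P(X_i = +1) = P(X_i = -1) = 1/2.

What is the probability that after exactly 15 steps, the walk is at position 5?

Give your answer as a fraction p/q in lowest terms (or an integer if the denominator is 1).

Answer: 3003/32768

Derivation:
To reach position 5 after 15 steps: need 10 steps of +1 and 5 of -1.
Favorable paths: C(15,10) = 3003
Total paths: 2^15 = 32768
P = 3003/32768 = 3003/32768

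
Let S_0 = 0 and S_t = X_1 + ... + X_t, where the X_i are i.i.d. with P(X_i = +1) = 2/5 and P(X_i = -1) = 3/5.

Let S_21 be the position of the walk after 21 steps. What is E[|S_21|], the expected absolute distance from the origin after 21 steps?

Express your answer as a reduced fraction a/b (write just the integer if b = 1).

S_21 takes values m ≡ 1 (mod 2) with |m| ≤ 21; P(S_21=m) = C(21,(21+m)/2) · (2/5)^((21+m)/2) · (3/5)^((21-m)/2).
Distribution: P(S=-21)=10460353203/476837158203125, P(S=-19)=146444944842/476837158203125, P(S=-17)=195259926456/95367431640625, P(S=-15)=824430800592/95367431640625, P(S=-13)=2473292401776/95367431640625, P(S=-11)=28030647220128/476837158203125, P(S=-9)=49832261724672/476837158203125, P(S=-7)=14237789064192/95367431640625, P(S=-5)=16610753908224/95367431640625, P(S=-3)=15995540800512/95367431640625, P(S=-1)=63982163202048/476837158203125, P(S=1)=42654775468032/476837158203125, P(S=3)=4739419496448/95367431640625, P(S=5)=2187424382976/95367431640625, P(S=7)=833304526848/95367431640625, P(S=9)=1296251486208/476837158203125, P(S=11)=324062871552/476837158203125, P(S=13)=12708347904/95367431640625, P(S=15)=1882718208/95367431640625, P(S=17)=198180864/95367431640625, P(S=19)=66060288/476837158203125, P(S=21)=2097152/476837158203125
E[|S_21|] = Σ_m |m|·P(S_21=m) = 486068685662721/95367431640625

Answer: 486068685662721/95367431640625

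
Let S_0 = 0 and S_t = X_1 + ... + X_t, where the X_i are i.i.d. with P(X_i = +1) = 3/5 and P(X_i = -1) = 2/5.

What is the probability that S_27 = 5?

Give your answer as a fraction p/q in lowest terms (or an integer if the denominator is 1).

To reach position 5 after 27 steps: need 16 steps of +1 and 11 steps of -1.
Number of such sequences: C(27,16) = 13037895
Each has probability (3/5)^16 · (2/5)^11 = 88159684608/7450580596923828125
P = 13037895 · 88159684608/7450580596923828125 = 229883342230444032/1490116119384765625

Answer: 229883342230444032/1490116119384765625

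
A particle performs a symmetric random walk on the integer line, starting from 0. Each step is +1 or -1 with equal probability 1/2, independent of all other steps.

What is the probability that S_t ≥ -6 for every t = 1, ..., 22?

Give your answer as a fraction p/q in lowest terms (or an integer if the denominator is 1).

Let f(t,s) = #length-t paths at position s with S_1..S_t all ≥ -6.
f(t,s) = f(t-1,s-1) + f(t-1,s+1) for s ≥ -6; f(t,s) = 0 for s < -6.
t=0: f(0,0)=1
t=1: f(1,-1)=1 f(1,1)=1
t=2: f(2,-2)=1 f(2,0)=2 f(2,2)=1
t=3: f(3,-3)=1 f(3,-1)=3 f(3,1)=3 f(3,3)=1
t=4: f(4,-4)=1 f(4,-2)=4 f(4,0)=6 f(4,2)=4 f(4,4)=1
t=5: f(5,-5)=1 f(5,-3)=5 f(5,-1)=10 f(5,1)=10 f(5,3)=5 f(5,5)=1
t=6: f(6,-6)=1 f(6,-4)=6 f(6,-2)=15 f(6,0)=20 f(6,2)=15 f(6,4)=6 f(6,6)=1
t=7: f(7,-5)=7 f(7,-3)=21 f(7,-1)=35 f(7,1)=35 f(7,3)=21 f(7,5)=7 f(7,7)=1
t=8: f(8,-6)=7 f(8,-4)=28 f(8,-2)=56 f(8,0)=70 f(8,2)=56 f(8,4)=28 f(8,6)=8 f(8,8)=1
t=9: f(9,-5)=35 f(9,-3)=84 f(9,-1)=126 f(9,1)=126 f(9,3)=84 f(9,5)=36 f(9,7)=9 f(9,9)=1
t=10: f(10,-6)=35 f(10,-4)=119 f(10,-2)=210 f(10,0)=252 f(10,2)=210 f(10,4)=120 f(10,6)=45 f(10,8)=10 f(10,10)=1
t=11: f(11,-5)=154 f(11,-3)=329 f(11,-1)=462 f(11,1)=462 f(11,3)=330 f(11,5)=165 f(11,7)=55 f(11,9)=11 f(11,11)=1
t=12: f(12,-6)=154 f(12,-4)=483 f(12,-2)=791 f(12,0)=924 f(12,2)=792 f(12,4)=495 f(12,6)=220 f(12,8)=66 f(12,10)=12 f(12,12)=1
t=13: f(13,-5)=637 f(13,-3)=1274 f(13,-1)=1715 f(13,1)=1716 f(13,3)=1287 f(13,5)=715 f(13,7)=286 f(13,9)=78 f(13,11)=13 f(13,13)=1
t=14: f(14,-6)=637 f(14,-4)=1911 f(14,-2)=2989 f(14,0)=3431 f(14,2)=3003 f(14,4)=2002 f(14,6)=1001 f(14,8)=364 f(14,10)=91 f(14,12)=14 f(14,14)=1
t=15: f(15,-5)=2548 f(15,-3)=4900 f(15,-1)=6420 f(15,1)=6434 f(15,3)=5005 f(15,5)=3003 f(15,7)=1365 f(15,9)=455 f(15,11)=105 f(15,13)=15 f(15,15)=1
t=16: f(16,-6)=2548 f(16,-4)=7448 f(16,-2)=11320 f(16,0)=12854 f(16,2)=11439 f(16,4)=8008 f(16,6)=4368 f(16,8)=1820 f(16,10)=560 f(16,12)=120 f(16,14)=16 f(16,16)=1
t=17: f(17,-5)=9996 f(17,-3)=18768 f(17,-1)=24174 f(17,1)=24293 f(17,3)=19447 f(17,5)=12376 f(17,7)=6188 f(17,9)=2380 f(17,11)=680 f(17,13)=136 f(17,15)=17 f(17,17)=1
t=18: f(18,-6)=9996 f(18,-4)=28764 f(18,-2)=42942 f(18,0)=48467 f(18,2)=43740 f(18,4)=31823 f(18,6)=18564 f(18,8)=8568 f(18,10)=3060 f(18,12)=816 f(18,14)=153 f(18,16)=18 f(18,18)=1
t=19: f(19,-5)=38760 f(19,-3)=71706 f(19,-1)=91409 f(19,1)=92207 f(19,3)=75563 f(19,5)=50387 f(19,7)=27132 f(19,9)=11628 f(19,11)=3876 f(19,13)=969 f(19,15)=171 f(19,17)=19 f(19,19)=1
t=20: f(20,-6)=38760 f(20,-4)=110466 f(20,-2)=163115 f(20,0)=183616 f(20,2)=167770 f(20,4)=125950 f(20,6)=77519 f(20,8)=38760 f(20,10)=15504 f(20,12)=4845 f(20,14)=1140 f(20,16)=190 f(20,18)=20 f(20,20)=1
t=21: f(21,-5)=149226 f(21,-3)=273581 f(21,-1)=346731 f(21,1)=351386 f(21,3)=293720 f(21,5)=203469 f(21,7)=116279 f(21,9)=54264 f(21,11)=20349 f(21,13)=5985 f(21,15)=1330 f(21,17)=210 f(21,19)=21 f(21,21)=1
t=22: f(22,-6)=149226 f(22,-4)=422807 f(22,-2)=620312 f(22,0)=698117 f(22,2)=645106 f(22,4)=497189 f(22,6)=319748 f(22,8)=170543 f(22,10)=74613 f(22,12)=26334 f(22,14)=7315 f(22,16)=1540 f(22,18)=231 f(22,20)=22 f(22,22)=1
Σ_s f(22,s) = 3633104
P = 3633104/4194304 = 227069/262144

Answer: 227069/262144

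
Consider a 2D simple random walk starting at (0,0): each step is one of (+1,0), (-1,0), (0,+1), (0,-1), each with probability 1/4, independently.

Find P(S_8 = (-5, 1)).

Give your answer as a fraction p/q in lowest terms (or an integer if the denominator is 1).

Answer: 7/2048

Derivation:
Let h be the number of horizontal steps (so 8-h are vertical). To end at (-5,1) need (h-5)/2 right-steps and ((8-h)+1)/2 up-steps.
Sum over h with 5 ≤ h ≤ 7, h ≡ 1 (mod 2), 8-h ≡ 1 (mod 2):
h=5: C(8,5)·C(5,0)·C(3,2) = 56·1·3 = 168
h=7: C(8,7)·C(7,1)·C(1,1) = 8·7·1 = 56
Total favorable: 224
Total paths: 4^8 = 65536
P = 224/65536 = 7/2048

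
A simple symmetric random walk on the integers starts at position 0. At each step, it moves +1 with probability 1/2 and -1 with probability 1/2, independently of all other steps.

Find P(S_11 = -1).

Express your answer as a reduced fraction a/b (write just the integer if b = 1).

To reach position -1 after 11 steps: need 5 steps of +1 and 6 of -1.
Favorable paths: C(11,5) = 462
Total paths: 2^11 = 2048
P = 462/2048 = 231/1024

Answer: 231/1024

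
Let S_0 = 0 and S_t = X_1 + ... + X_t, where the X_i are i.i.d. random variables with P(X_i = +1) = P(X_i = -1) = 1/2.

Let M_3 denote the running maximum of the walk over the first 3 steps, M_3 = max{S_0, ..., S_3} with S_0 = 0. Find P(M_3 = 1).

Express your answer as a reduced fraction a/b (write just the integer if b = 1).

Let M_3 = max(S_0,...,S_3). Use the reflection principle: for j ≥ 1, #{paths with M_3 ≥ j} = #{S_3 ≥ j} + #{S_3 ≥ j+1}.
By reflection, #{M_3 ≥ 1} = #{S_3 ≥ 1} + #{S_3 ≥ 2} = 4 + 1 = 5.
#{M_3 ≥ 2} = #{S_3 ≥ 2} + #{S_3 ≥ 3} = 1 + 1 = 2.
#{M_3 = 1} = 5 - 2 = 3.
P(M_3 = 1) = 3/8 = 3/8

Answer: 3/8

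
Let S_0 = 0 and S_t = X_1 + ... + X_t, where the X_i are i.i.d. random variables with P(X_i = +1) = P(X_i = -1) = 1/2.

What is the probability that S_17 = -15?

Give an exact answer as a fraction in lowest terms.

Answer: 17/131072

Derivation:
To reach position -15 after 17 steps: need 1 step of +1 and 16 of -1.
Favorable paths: C(17,1) = 17
Total paths: 2^17 = 131072
P = 17/131072 = 17/131072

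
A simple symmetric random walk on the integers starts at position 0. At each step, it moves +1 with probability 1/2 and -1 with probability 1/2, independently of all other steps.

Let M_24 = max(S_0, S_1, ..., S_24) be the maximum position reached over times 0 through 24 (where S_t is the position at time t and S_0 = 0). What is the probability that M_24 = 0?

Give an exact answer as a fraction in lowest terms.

Let M_24 = max(S_0,...,S_24). Use the reflection principle: for j ≥ 1, #{paths with M_24 ≥ j} = #{S_24 ≥ j} + #{S_24 ≥ j+1}.
P(M_24 ≥ 0) = 1 since S_0 = 0, so #{M_24 ≥ 0} = 16777216.
#{M_24 ≥ 1} = #{S_24 ≥ 1} + #{S_24 ≥ 2} = 7036530 + 7036530 = 14073060.
#{M_24 = 0} = 16777216 - 14073060 = 2704156.
P(M_24 = 0) = 2704156/16777216 = 676039/4194304

Answer: 676039/4194304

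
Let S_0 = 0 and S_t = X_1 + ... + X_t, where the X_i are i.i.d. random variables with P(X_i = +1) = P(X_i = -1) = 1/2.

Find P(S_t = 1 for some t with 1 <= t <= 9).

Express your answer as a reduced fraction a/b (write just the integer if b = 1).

Answer: 193/256

Derivation:
Count via complement. Let g(t,s) = #length-t paths at position s with S_1..S_t all ≠ 1.
g(t,s) = g(t-1,s-1) + g(t-1,s+1) for s ≠ 1; g(t,1) = 0.
t=0: g(0,0)=1
t=1: g(1,-1)=1
t=2: g(2,-2)=1 g(2,0)=1
t=3: g(3,-3)=1 g(3,-1)=2
t=4: g(4,-4)=1 g(4,-2)=3 g(4,0)=2
t=5: g(5,-5)=1 g(5,-3)=4 g(5,-1)=5
t=6: g(6,-6)=1 g(6,-4)=5 g(6,-2)=9 g(6,0)=5
t=7: g(7,-7)=1 g(7,-5)=6 g(7,-3)=14 g(7,-1)=14
t=8: g(8,-8)=1 g(8,-6)=7 g(8,-4)=20 g(8,-2)=28 g(8,0)=14
t=9: g(9,-9)=1 g(9,-7)=8 g(9,-5)=27 g(9,-3)=48 g(9,-1)=42
Paths never hitting 1: Σ_s g(9,s) = 126
Paths hitting 1: 2^9 - 126 = 386
P = 386/512 = 193/256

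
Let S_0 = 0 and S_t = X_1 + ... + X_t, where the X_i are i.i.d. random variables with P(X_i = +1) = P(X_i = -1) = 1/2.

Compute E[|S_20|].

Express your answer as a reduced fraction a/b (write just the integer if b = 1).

Answer: 230945/65536

Derivation:
S_20 takes values m ≡ 0 (mod 2) with |m| ≤ 20; P(S_20=m) = C(20,(20+m)/2)/2^20.
Total paths: 2^20 = 1048576
Distribution: P(S=-20)=1/1048576, P(S=-18)=20/1048576, P(S=-16)=190/1048576, P(S=-14)=1140/1048576, P(S=-12)=4845/1048576, P(S=-10)=15504/1048576, P(S=-8)=38760/1048576, P(S=-6)=77520/1048576, P(S=-4)=125970/1048576, P(S=-2)=167960/1048576, P(S=0)=184756/1048576, P(S=2)=167960/1048576, P(S=4)=125970/1048576, P(S=6)=77520/1048576, P(S=8)=38760/1048576, P(S=10)=15504/1048576, P(S=12)=4845/1048576, P(S=14)=1140/1048576, P(S=16)=190/1048576, P(S=18)=20/1048576, P(S=20)=1/1048576
E[|S_20|] = Σ_m |m|·P(S_20=m) = 3695120/1048576 = 230945/65536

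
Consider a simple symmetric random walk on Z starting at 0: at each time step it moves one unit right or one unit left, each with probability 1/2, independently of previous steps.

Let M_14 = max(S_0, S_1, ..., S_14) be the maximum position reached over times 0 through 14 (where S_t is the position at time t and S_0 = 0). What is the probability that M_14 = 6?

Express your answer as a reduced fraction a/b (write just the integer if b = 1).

Answer: 1001/16384

Derivation:
Let M_14 = max(S_0,...,S_14). Use the reflection principle: for j ≥ 1, #{paths with M_14 ≥ j} = #{S_14 ≥ j} + #{S_14 ≥ j+1}.
By reflection, #{M_14 ≥ 6} = #{S_14 ≥ 6} + #{S_14 ≥ 7} = 1471 + 470 = 1941.
#{M_14 ≥ 7} = #{S_14 ≥ 7} + #{S_14 ≥ 8} = 470 + 470 = 940.
#{M_14 = 6} = 1941 - 940 = 1001.
P(M_14 = 6) = 1001/16384 = 1001/16384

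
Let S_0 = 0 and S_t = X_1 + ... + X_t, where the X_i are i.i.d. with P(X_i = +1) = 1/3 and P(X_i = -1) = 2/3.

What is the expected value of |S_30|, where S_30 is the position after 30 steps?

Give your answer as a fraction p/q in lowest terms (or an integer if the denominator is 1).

S_30 takes values m ≡ 0 (mod 2) with |m| ≤ 30; P(S_30=m) = C(30,(30+m)/2) · (1/3)^((30+m)/2) · (2/3)^((30-m)/2).
Distribution: P(S=-30)=1073741824/205891132094649, P(S=-28)=5368709120/68630377364883, P(S=-26)=38923141120/68630377364883, P(S=-24)=544923975680/205891132094649, P(S=-22)=68115496960/7625597484987, P(S=-20)=177100292096/7625597484987, P(S=-18)=1106876825600/22876792454961, P(S=-16)=632501043200/7625597484987, P(S=-14)=909220249600/7625597484987, P(S=-12)=10001422745600/68630377364883, P(S=-10)=3500497960960/22876792454961, P(S=-8)=3182270873600/22876792454961, P(S=-6)=7557893324800/68630377364883, P(S=-4)=581376409600/7625597484987, P(S=-2)=352978534400/7625597484987, P(S=0)=564765655040/22876792454961, P(S=2)=88244633600/7625597484987, P(S=4)=36336025600/7625597484987, P(S=6)=118092083200/68630377364883, P(S=8)=12430745600/22876792454961, P(S=10)=3418455040/22876792454961, P(S=12)=2441753600/68630377364883, P(S=14)=55494400/7625597484987, P(S=16)=9651200/7625597484987, P(S=18)=4222400/22876792454961, P(S=20)=168896/7625597484987, P(S=22)=16240/7625597484987, P(S=24)=32480/205891132094649, P(S=26)=580/68630377364883, P(S=28)=20/68630377364883, P(S=30)=1/205891132094649
E[|S_30|] = Σ_m |m|·P(S_30=m) = 8572735215010/847288609443

Answer: 8572735215010/847288609443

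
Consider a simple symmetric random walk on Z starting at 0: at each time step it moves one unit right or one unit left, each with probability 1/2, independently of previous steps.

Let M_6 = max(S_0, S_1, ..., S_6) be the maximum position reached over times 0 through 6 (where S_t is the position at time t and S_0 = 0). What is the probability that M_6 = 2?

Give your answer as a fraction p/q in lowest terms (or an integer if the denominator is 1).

Let M_6 = max(S_0,...,S_6). Use the reflection principle: for j ≥ 1, #{paths with M_6 ≥ j} = #{S_6 ≥ j} + #{S_6 ≥ j+1}.
By reflection, #{M_6 ≥ 2} = #{S_6 ≥ 2} + #{S_6 ≥ 3} = 22 + 7 = 29.
#{M_6 ≥ 3} = #{S_6 ≥ 3} + #{S_6 ≥ 4} = 7 + 7 = 14.
#{M_6 = 2} = 29 - 14 = 15.
P(M_6 = 2) = 15/64 = 15/64

Answer: 15/64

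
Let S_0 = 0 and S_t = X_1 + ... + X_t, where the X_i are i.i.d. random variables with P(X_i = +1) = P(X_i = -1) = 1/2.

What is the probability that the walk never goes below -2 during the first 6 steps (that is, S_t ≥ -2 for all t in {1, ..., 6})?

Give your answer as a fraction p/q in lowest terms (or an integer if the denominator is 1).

Let f(t,s) = #length-t paths at position s with S_1..S_t all ≥ -2.
f(t,s) = f(t-1,s-1) + f(t-1,s+1) for s ≥ -2; f(t,s) = 0 for s < -2.
t=0: f(0,0)=1
t=1: f(1,-1)=1 f(1,1)=1
t=2: f(2,-2)=1 f(2,0)=2 f(2,2)=1
t=3: f(3,-1)=3 f(3,1)=3 f(3,3)=1
t=4: f(4,-2)=3 f(4,0)=6 f(4,2)=4 f(4,4)=1
t=5: f(5,-1)=9 f(5,1)=10 f(5,3)=5 f(5,5)=1
t=6: f(6,-2)=9 f(6,0)=19 f(6,2)=15 f(6,4)=6 f(6,6)=1
Σ_s f(6,s) = 50
P = 50/64 = 25/32

Answer: 25/32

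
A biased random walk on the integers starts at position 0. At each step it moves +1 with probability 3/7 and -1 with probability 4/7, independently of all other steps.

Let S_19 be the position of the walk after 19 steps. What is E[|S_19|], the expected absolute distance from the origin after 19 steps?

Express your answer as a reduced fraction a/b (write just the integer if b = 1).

S_19 takes values m ≡ 1 (mod 2) with |m| ≤ 19; P(S_19=m) = C(19,(19+m)/2) · (3/7)^((19+m)/2) · (4/7)^((19-m)/2).
Distribution: P(S=-19)=274877906944/11398895185373143, P(S=-17)=3917010173952/11398895185373143, P(S=-15)=26439818674176/11398895185373143, P(S=-13)=112369229365248/11398895185373143, P(S=-11)=337107688095744/11398895185373143, P(S=-9)=758492298215424/11398895185373143, P(S=-7)=189623074553856/1628413597910449, P(S=-5)=1848824976900096/11398895185373143, P(S=-3)=2079928099012608/11398895185373143, P(S=-1)=1906600757428224/11398895185373143, P(S=1)=1429950568071168/11398895185373143, P(S=3)=877469666770944/11398895185373143, P(S=5)=438734833385472/11398895185373143, P(S=7)=25311625003008/1628413597910449, P(S=9)=56951156256768/11398895185373143, P(S=11)=14237789064192/11398895185373143, P(S=13)=2669585449536/11398895185373143, P(S=15)=353327485968/11398895185373143, P(S=17)=29443957164/11398895185373143, P(S=19)=1162261467/11398895185373143
E[|S_19|] = Σ_m |m|·P(S_19=m) = 6764553079999483/1628413597910449

Answer: 6764553079999483/1628413597910449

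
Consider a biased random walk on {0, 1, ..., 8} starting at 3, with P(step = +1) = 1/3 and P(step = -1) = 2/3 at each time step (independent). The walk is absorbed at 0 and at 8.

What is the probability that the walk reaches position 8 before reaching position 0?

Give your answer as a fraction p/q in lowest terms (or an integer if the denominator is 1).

Answer: 7/255

Derivation:
Biased walk: p = 1/3, q = 2/3, r = q/p = 2
Gambler's ruin: P(hit 8 before 0 | start at 3) = (1 - r^a)/(1 - r^N)
r^3 = 8; r^8 = 256
P = (1 - 8) / (1 - 256) = -7 / -255 = 7/255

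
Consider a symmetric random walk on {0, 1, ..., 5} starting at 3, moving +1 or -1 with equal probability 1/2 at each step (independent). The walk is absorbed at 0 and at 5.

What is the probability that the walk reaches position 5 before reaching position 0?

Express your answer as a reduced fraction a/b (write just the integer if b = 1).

Symmetric walk (p = 1/2): the harmonic-function argument gives P(hit 5 before 0 | start at 3) = a/N.
P = 3/5 = 3/5

Answer: 3/5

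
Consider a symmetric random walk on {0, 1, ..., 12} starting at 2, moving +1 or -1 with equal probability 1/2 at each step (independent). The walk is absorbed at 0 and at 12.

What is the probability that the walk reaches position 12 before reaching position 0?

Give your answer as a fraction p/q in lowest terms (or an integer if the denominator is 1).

Symmetric walk (p = 1/2): the harmonic-function argument gives P(hit 12 before 0 | start at 2) = a/N.
P = 2/12 = 1/6

Answer: 1/6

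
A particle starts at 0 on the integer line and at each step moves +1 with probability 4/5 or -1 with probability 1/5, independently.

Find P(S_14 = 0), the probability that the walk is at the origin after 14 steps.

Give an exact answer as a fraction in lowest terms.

To be at 0 after 14 steps: need exactly 7 steps of +1 and 7 of -1.
Number of such sequences: C(14,7) = 3432
Each has probability (4/5)^7 · (1/5)^7 = 16384/6103515625
P = 3432 · 16384/6103515625 = 56229888/6103515625

Answer: 56229888/6103515625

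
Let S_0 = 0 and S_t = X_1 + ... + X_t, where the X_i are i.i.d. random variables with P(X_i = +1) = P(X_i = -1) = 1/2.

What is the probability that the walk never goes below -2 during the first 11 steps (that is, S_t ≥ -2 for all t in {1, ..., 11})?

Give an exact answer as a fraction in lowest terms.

Answer: 627/1024

Derivation:
Let f(t,s) = #length-t paths at position s with S_1..S_t all ≥ -2.
f(t,s) = f(t-1,s-1) + f(t-1,s+1) for s ≥ -2; f(t,s) = 0 for s < -2.
t=0: f(0,0)=1
t=1: f(1,-1)=1 f(1,1)=1
t=2: f(2,-2)=1 f(2,0)=2 f(2,2)=1
t=3: f(3,-1)=3 f(3,1)=3 f(3,3)=1
t=4: f(4,-2)=3 f(4,0)=6 f(4,2)=4 f(4,4)=1
t=5: f(5,-1)=9 f(5,1)=10 f(5,3)=5 f(5,5)=1
t=6: f(6,-2)=9 f(6,0)=19 f(6,2)=15 f(6,4)=6 f(6,6)=1
t=7: f(7,-1)=28 f(7,1)=34 f(7,3)=21 f(7,5)=7 f(7,7)=1
t=8: f(8,-2)=28 f(8,0)=62 f(8,2)=55 f(8,4)=28 f(8,6)=8 f(8,8)=1
t=9: f(9,-1)=90 f(9,1)=117 f(9,3)=83 f(9,5)=36 f(9,7)=9 f(9,9)=1
t=10: f(10,-2)=90 f(10,0)=207 f(10,2)=200 f(10,4)=119 f(10,6)=45 f(10,8)=10 f(10,10)=1
t=11: f(11,-1)=297 f(11,1)=407 f(11,3)=319 f(11,5)=164 f(11,7)=55 f(11,9)=11 f(11,11)=1
Σ_s f(11,s) = 1254
P = 1254/2048 = 627/1024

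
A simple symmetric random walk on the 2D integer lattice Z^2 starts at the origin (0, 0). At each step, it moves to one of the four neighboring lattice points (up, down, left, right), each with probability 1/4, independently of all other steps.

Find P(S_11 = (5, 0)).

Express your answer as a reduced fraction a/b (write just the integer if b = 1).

Answer: 27225/4194304

Derivation:
Let h be the number of horizontal steps (so 11-h are vertical). To end at (5,0) need (h+5)/2 right-steps and ((11-h)+0)/2 up-steps.
Sum over h with 5 ≤ h ≤ 11, h ≡ 1 (mod 2), 11-h ≡ 0 (mod 2):
h=5: C(11,5)·C(5,5)·C(6,3) = 462·1·20 = 9240
h=7: C(11,7)·C(7,6)·C(4,2) = 330·7·6 = 13860
h=9: C(11,9)·C(9,7)·C(2,1) = 55·36·2 = 3960
h=11: C(11,11)·C(11,8)·C(0,0) = 1·165·1 = 165
Total favorable: 27225
Total paths: 4^11 = 4194304
P = 27225/4194304 = 27225/4194304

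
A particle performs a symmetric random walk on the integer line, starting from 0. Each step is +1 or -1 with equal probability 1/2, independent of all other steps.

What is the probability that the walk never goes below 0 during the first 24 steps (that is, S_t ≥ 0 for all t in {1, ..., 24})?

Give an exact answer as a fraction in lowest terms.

Let f(t,s) = #length-t paths at position s with S_1..S_t all ≥ 0.
f(t,s) = f(t-1,s-1) + f(t-1,s+1) for s ≥ 0; f(t,s) = 0 for s < 0.
t=0: f(0,0)=1
t=1: f(1,1)=1
t=2: f(2,0)=1 f(2,2)=1
t=3: f(3,1)=2 f(3,3)=1
t=4: f(4,0)=2 f(4,2)=3 f(4,4)=1
t=5: f(5,1)=5 f(5,3)=4 f(5,5)=1
t=6: f(6,0)=5 f(6,2)=9 f(6,4)=5 f(6,6)=1
t=7: f(7,1)=14 f(7,3)=14 f(7,5)=6 f(7,7)=1
t=8: f(8,0)=14 f(8,2)=28 f(8,4)=20 f(8,6)=7 f(8,8)=1
t=9: f(9,1)=42 f(9,3)=48 f(9,5)=27 f(9,7)=8 f(9,9)=1
t=10: f(10,0)=42 f(10,2)=90 f(10,4)=75 f(10,6)=35 f(10,8)=9 f(10,10)=1
t=11: f(11,1)=132 f(11,3)=165 f(11,5)=110 f(11,7)=44 f(11,9)=10 f(11,11)=1
t=12: f(12,0)=132 f(12,2)=297 f(12,4)=275 f(12,6)=154 f(12,8)=54 f(12,10)=11 f(12,12)=1
t=13: f(13,1)=429 f(13,3)=572 f(13,5)=429 f(13,7)=208 f(13,9)=65 f(13,11)=12 f(13,13)=1
t=14: f(14,0)=429 f(14,2)=1001 f(14,4)=1001 f(14,6)=637 f(14,8)=273 f(14,10)=77 f(14,12)=13 f(14,14)=1
t=15: f(15,1)=1430 f(15,3)=2002 f(15,5)=1638 f(15,7)=910 f(15,9)=350 f(15,11)=90 f(15,13)=14 f(15,15)=1
t=16: f(16,0)=1430 f(16,2)=3432 f(16,4)=3640 f(16,6)=2548 f(16,8)=1260 f(16,10)=440 f(16,12)=104 f(16,14)=15 f(16,16)=1
t=17: f(17,1)=4862 f(17,3)=7072 f(17,5)=6188 f(17,7)=3808 f(17,9)=1700 f(17,11)=544 f(17,13)=119 f(17,15)=16 f(17,17)=1
t=18: f(18,0)=4862 f(18,2)=11934 f(18,4)=13260 f(18,6)=9996 f(18,8)=5508 f(18,10)=2244 f(18,12)=663 f(18,14)=135 f(18,16)=17 f(18,18)=1
t=19: f(19,1)=16796 f(19,3)=25194 f(19,5)=23256 f(19,7)=15504 f(19,9)=7752 f(19,11)=2907 f(19,13)=798 f(19,15)=152 f(19,17)=18 f(19,19)=1
t=20: f(20,0)=16796 f(20,2)=41990 f(20,4)=48450 f(20,6)=38760 f(20,8)=23256 f(20,10)=10659 f(20,12)=3705 f(20,14)=950 f(20,16)=170 f(20,18)=19 f(20,20)=1
t=21: f(21,1)=58786 f(21,3)=90440 f(21,5)=87210 f(21,7)=62016 f(21,9)=33915 f(21,11)=14364 f(21,13)=4655 f(21,15)=1120 f(21,17)=189 f(21,19)=20 f(21,21)=1
t=22: f(22,0)=58786 f(22,2)=149226 f(22,4)=177650 f(22,6)=149226 f(22,8)=95931 f(22,10)=48279 f(22,12)=19019 f(22,14)=5775 f(22,16)=1309 f(22,18)=209 f(22,20)=21 f(22,22)=1
t=23: f(23,1)=208012 f(23,3)=326876 f(23,5)=326876 f(23,7)=245157 f(23,9)=144210 f(23,11)=67298 f(23,13)=24794 f(23,15)=7084 f(23,17)=1518 f(23,19)=230 f(23,21)=22 f(23,23)=1
t=24: f(24,0)=208012 f(24,2)=534888 f(24,4)=653752 f(24,6)=572033 f(24,8)=389367 f(24,10)=211508 f(24,12)=92092 f(24,14)=31878 f(24,16)=8602 f(24,18)=1748 f(24,20)=252 f(24,22)=23 f(24,24)=1
Σ_s f(24,s) = 2704156
P = 2704156/16777216 = 676039/4194304

Answer: 676039/4194304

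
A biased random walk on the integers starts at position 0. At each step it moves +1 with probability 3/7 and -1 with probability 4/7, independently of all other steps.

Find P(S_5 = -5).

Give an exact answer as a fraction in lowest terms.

To reach position -5 after 5 steps: need 0 steps of +1 and 5 steps of -1.
Number of such sequences: C(5,0) = 1
Each has probability (3/7)^0 · (4/7)^5 = 1024/16807
P = 1 · 1024/16807 = 1024/16807

Answer: 1024/16807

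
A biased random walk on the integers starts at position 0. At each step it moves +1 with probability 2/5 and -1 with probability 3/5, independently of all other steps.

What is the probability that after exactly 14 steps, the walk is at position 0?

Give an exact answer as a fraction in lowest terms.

To be at 0 after 14 steps: need exactly 7 steps of +1 and 7 of -1.
Number of such sequences: C(14,7) = 3432
Each has probability (2/5)^7 · (3/5)^7 = 279936/6103515625
P = 3432 · 279936/6103515625 = 960740352/6103515625

Answer: 960740352/6103515625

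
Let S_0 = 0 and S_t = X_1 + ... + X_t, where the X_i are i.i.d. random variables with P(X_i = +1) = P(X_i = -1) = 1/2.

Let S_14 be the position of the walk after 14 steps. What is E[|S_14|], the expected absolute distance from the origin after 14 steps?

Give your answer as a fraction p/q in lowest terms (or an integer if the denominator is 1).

S_14 takes values m ≡ 0 (mod 2) with |m| ≤ 14; P(S_14=m) = C(14,(14+m)/2)/2^14.
Total paths: 2^14 = 16384
Distribution: P(S=-14)=1/16384, P(S=-12)=14/16384, P(S=-10)=91/16384, P(S=-8)=364/16384, P(S=-6)=1001/16384, P(S=-4)=2002/16384, P(S=-2)=3003/16384, P(S=0)=3432/16384, P(S=2)=3003/16384, P(S=4)=2002/16384, P(S=6)=1001/16384, P(S=8)=364/16384, P(S=10)=91/16384, P(S=12)=14/16384, P(S=14)=1/16384
E[|S_14|] = Σ_m |m|·P(S_14=m) = 48048/16384 = 3003/1024

Answer: 3003/1024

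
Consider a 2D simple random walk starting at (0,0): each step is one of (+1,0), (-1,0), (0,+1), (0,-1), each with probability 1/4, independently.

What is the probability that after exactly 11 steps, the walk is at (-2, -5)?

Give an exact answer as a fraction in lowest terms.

Answer: 9075/2097152

Derivation:
Let h be the number of horizontal steps (so 11-h are vertical). To end at (-2,-5) need (h-2)/2 right-steps and ((11-h)-5)/2 up-steps.
Sum over h with 2 ≤ h ≤ 6, h ≡ 0 (mod 2), 11-h ≡ 1 (mod 2):
h=2: C(11,2)·C(2,0)·C(9,2) = 55·1·36 = 1980
h=4: C(11,4)·C(4,1)·C(7,1) = 330·4·7 = 9240
h=6: C(11,6)·C(6,2)·C(5,0) = 462·15·1 = 6930
Total favorable: 18150
Total paths: 4^11 = 4194304
P = 18150/4194304 = 9075/2097152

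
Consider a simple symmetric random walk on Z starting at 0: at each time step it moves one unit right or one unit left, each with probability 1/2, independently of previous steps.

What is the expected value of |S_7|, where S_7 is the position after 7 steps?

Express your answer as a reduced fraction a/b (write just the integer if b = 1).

S_7 takes values m ≡ 1 (mod 2) with |m| ≤ 7; P(S_7=m) = C(7,(7+m)/2)/2^7.
Total paths: 2^7 = 128
Distribution: P(S=-7)=1/128, P(S=-5)=7/128, P(S=-3)=21/128, P(S=-1)=35/128, P(S=1)=35/128, P(S=3)=21/128, P(S=5)=7/128, P(S=7)=1/128
E[|S_7|] = Σ_m |m|·P(S_7=m) = 280/128 = 35/16

Answer: 35/16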